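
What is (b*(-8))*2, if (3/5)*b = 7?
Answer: -560/3 ≈ -186.67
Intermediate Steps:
b = 35/3 (b = (5/3)*7 = 35/3 ≈ 11.667)
(b*(-8))*2 = ((35/3)*(-8))*2 = -280/3*2 = -560/3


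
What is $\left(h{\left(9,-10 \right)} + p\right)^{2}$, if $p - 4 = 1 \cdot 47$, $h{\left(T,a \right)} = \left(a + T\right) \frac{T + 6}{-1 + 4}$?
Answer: $2116$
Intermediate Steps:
$h{\left(T,a \right)} = \left(2 + \frac{T}{3}\right) \left(T + a\right)$ ($h{\left(T,a \right)} = \left(T + a\right) \frac{6 + T}{3} = \left(T + a\right) \left(6 + T\right) \frac{1}{3} = \left(T + a\right) \left(2 + \frac{T}{3}\right) = \left(2 + \frac{T}{3}\right) \left(T + a\right)$)
$p = 51$ ($p = 4 + 1 \cdot 47 = 4 + 47 = 51$)
$\left(h{\left(9,-10 \right)} + p\right)^{2} = \left(\left(2 \cdot 9 + 2 \left(-10\right) + \frac{9^{2}}{3} + \frac{1}{3} \cdot 9 \left(-10\right)\right) + 51\right)^{2} = \left(\left(18 - 20 + \frac{1}{3} \cdot 81 - 30\right) + 51\right)^{2} = \left(\left(18 - 20 + 27 - 30\right) + 51\right)^{2} = \left(-5 + 51\right)^{2} = 46^{2} = 2116$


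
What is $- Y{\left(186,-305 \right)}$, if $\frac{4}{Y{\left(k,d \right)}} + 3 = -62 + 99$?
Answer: $- \frac{2}{17} \approx -0.11765$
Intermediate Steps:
$Y{\left(k,d \right)} = \frac{2}{17}$ ($Y{\left(k,d \right)} = \frac{4}{-3 + \left(-62 + 99\right)} = \frac{4}{-3 + 37} = \frac{4}{34} = 4 \cdot \frac{1}{34} = \frac{2}{17}$)
$- Y{\left(186,-305 \right)} = \left(-1\right) \frac{2}{17} = - \frac{2}{17}$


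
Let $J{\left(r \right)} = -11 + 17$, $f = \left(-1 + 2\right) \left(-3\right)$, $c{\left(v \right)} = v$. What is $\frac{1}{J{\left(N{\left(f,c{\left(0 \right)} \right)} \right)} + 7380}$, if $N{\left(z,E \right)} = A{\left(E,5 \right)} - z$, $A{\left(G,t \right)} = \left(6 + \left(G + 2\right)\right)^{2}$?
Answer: $\frac{1}{7386} \approx 0.00013539$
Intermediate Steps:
$A{\left(G,t \right)} = \left(8 + G\right)^{2}$ ($A{\left(G,t \right)} = \left(6 + \left(2 + G\right)\right)^{2} = \left(8 + G\right)^{2}$)
$f = -3$ ($f = 1 \left(-3\right) = -3$)
$N{\left(z,E \right)} = \left(8 + E\right)^{2} - z$
$J{\left(r \right)} = 6$
$\frac{1}{J{\left(N{\left(f,c{\left(0 \right)} \right)} \right)} + 7380} = \frac{1}{6 + 7380} = \frac{1}{7386}$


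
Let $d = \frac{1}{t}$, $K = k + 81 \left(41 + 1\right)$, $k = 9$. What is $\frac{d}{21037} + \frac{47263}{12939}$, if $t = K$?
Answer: $\frac{1130486962460}{309488833791} \approx 3.6528$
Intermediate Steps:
$K = 3411$ ($K = 9 + 81 \left(41 + 1\right) = 9 + 81 \cdot 42 = 9 + 3402 = 3411$)
$t = 3411$
$d = \frac{1}{3411} \approx 0.00029317$
$\frac{d}{21037} + \frac{47263}{12939} = \frac{1}{3411 \cdot 21037} + \frac{47263}{12939} = \frac{1}{3411} \cdot \frac{1}{21037} + 47263 \cdot \frac{1}{12939} = \frac{1}{71757207} + \frac{47263}{12939} = \frac{1130486962460}{309488833791}$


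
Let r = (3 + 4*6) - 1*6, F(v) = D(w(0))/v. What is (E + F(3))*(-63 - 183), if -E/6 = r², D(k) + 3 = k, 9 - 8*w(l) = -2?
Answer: 2604197/4 ≈ 6.5105e+5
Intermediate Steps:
w(l) = 11/8 (w(l) = 9/8 - ⅛*(-2) = 9/8 + ¼ = 11/8)
D(k) = -3 + k
F(v) = -13/(8*v) (F(v) = (-3 + 11/8)/v = -13/(8*v))
r = 21 (r = (3 + 24) - 6 = 27 - 6 = 21)
E = -2646 (E = -6*21² = -6*441 = -2646)
(E + F(3))*(-63 - 183) = (-2646 - 13/8/3)*(-63 - 183) = (-2646 - 13/8*⅓)*(-246) = (-2646 - 13/24)*(-246) = -63517/24*(-246) = 2604197/4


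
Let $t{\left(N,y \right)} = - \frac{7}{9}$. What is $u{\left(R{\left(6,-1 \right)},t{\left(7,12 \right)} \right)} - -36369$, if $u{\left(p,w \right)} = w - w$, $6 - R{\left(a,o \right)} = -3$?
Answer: $36369$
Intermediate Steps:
$t{\left(N,y \right)} = - \frac{7}{9}$ ($t{\left(N,y \right)} = \left(-7\right) \frac{1}{9} = - \frac{7}{9}$)
$R{\left(a,o \right)} = 9$ ($R{\left(a,o \right)} = 6 - -3 = 6 + 3 = 9$)
$u{\left(p,w \right)} = 0$
$u{\left(R{\left(6,-1 \right)},t{\left(7,12 \right)} \right)} - -36369 = 0 - -36369 = 0 + 36369 = 36369$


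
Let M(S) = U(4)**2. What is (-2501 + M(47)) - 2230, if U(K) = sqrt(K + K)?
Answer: -4723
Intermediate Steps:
U(K) = sqrt(2)*sqrt(K) (U(K) = sqrt(2*K) = sqrt(2)*sqrt(K))
M(S) = 8 (M(S) = (sqrt(2)*sqrt(4))**2 = (sqrt(2)*2)**2 = (2*sqrt(2))**2 = 8)
(-2501 + M(47)) - 2230 = (-2501 + 8) - 2230 = -2493 - 2230 = -4723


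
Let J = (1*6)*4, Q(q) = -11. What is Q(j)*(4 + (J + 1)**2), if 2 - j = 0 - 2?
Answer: -6919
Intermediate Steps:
j = 4 (j = 2 - (0 - 2) = 2 - 1*(-2) = 2 + 2 = 4)
J = 24 (J = 6*4 = 24)
Q(j)*(4 + (J + 1)**2) = -11*(4 + (24 + 1)**2) = -11*(4 + 25**2) = -11*(4 + 625) = -11*629 = -6919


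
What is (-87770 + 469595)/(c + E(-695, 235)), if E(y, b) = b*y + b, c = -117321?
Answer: -381825/280411 ≈ -1.3617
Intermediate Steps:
E(y, b) = b + b*y
(-87770 + 469595)/(c + E(-695, 235)) = (-87770 + 469595)/(-117321 + 235*(1 - 695)) = 381825/(-117321 + 235*(-694)) = 381825/(-117321 - 163090) = 381825/(-280411) = 381825*(-1/280411) = -381825/280411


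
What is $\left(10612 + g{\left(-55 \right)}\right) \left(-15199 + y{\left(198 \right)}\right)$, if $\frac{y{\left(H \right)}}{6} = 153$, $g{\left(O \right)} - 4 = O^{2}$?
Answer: $-194807121$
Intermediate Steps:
$g{\left(O \right)} = 4 + O^{2}$
$y{\left(H \right)} = 918$ ($y{\left(H \right)} = 6 \cdot 153 = 918$)
$\left(10612 + g{\left(-55 \right)}\right) \left(-15199 + y{\left(198 \right)}\right) = \left(10612 + \left(4 + \left(-55\right)^{2}\right)\right) \left(-15199 + 918\right) = \left(10612 + \left(4 + 3025\right)\right) \left(-14281\right) = \left(10612 + 3029\right) \left(-14281\right) = 13641 \left(-14281\right) = -194807121$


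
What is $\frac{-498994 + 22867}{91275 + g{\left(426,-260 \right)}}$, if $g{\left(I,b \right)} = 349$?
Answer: $- \frac{476127}{91624} \approx -5.1965$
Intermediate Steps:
$\frac{-498994 + 22867}{91275 + g{\left(426,-260 \right)}} = \frac{-498994 + 22867}{91275 + 349} = - \frac{476127}{91624}$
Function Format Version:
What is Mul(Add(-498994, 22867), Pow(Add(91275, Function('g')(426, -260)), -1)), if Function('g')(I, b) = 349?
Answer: Rational(-476127, 91624) ≈ -5.1965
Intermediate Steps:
Mul(Add(-498994, 22867), Pow(Add(91275, Function('g')(426, -260)), -1)) = Mul(Add(-498994, 22867), Pow(Add(91275, 349), -1)) = Mul(-476127, Pow(91624, -1)) = Mul(-476127, Rational(1, 91624)) = Rational(-476127, 91624)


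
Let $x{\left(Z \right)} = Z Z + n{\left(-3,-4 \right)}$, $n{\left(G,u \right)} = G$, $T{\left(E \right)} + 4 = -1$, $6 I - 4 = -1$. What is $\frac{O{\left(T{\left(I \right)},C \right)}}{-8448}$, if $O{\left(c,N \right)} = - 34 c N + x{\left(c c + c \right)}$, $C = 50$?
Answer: $- \frac{8897}{8448} \approx -1.0531$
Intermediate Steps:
$I = \frac{1}{2}$ ($I = \frac{2}{3} + \frac{1}{6} \left(-1\right) = \frac{2}{3} - \frac{1}{6} = \frac{1}{2} \approx 0.5$)
$T{\left(E \right)} = -5$ ($T{\left(E \right)} = -4 - 1 = -5$)
$x{\left(Z \right)} = -3 + Z^{2}$ ($x{\left(Z \right)} = Z Z - 3 = Z^{2} - 3 = -3 + Z^{2}$)
$O{\left(c,N \right)} = -3 + \left(c + c^{2}\right)^{2} - 34 N c$ ($O{\left(c,N \right)} = - 34 c N + \left(-3 + \left(c c + c\right)^{2}\right) = - 34 N c + \left(-3 + \left(c^{2} + c\right)^{2}\right) = - 34 N c + \left(-3 + \left(c + c^{2}\right)^{2}\right) = -3 + \left(c + c^{2}\right)^{2} - 34 N c$)
$\frac{O{\left(T{\left(I \right)},C \right)}}{-8448} = \frac{-3 + \left(-5\right)^{2} \left(1 - 5\right)^{2} - 1700 \left(-5\right)}{-8448} = \left(-3 + 25 \left(-4\right)^{2} + 8500\right) \left(- \frac{1}{8448}\right) = \left(-3 + 25 \cdot 16 + 8500\right) \left(- \frac{1}{8448}\right) = \left(-3 + 400 + 8500\right) \left(- \frac{1}{8448}\right) = 8897 \left(- \frac{1}{8448}\right) = - \frac{8897}{8448}$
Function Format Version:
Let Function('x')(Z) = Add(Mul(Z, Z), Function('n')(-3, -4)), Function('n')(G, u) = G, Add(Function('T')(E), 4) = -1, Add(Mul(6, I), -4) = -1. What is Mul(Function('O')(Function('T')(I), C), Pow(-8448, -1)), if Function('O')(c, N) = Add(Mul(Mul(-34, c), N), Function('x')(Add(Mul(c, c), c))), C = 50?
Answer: Rational(-8897, 8448) ≈ -1.0531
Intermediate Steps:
I = Rational(1, 2) (I = Add(Rational(2, 3), Mul(Rational(1, 6), -1)) = Add(Rational(2, 3), Rational(-1, 6)) = Rational(1, 2) ≈ 0.50000)
Function('T')(E) = -5 (Function('T')(E) = Add(-4, -1) = -5)
Function('x')(Z) = Add(-3, Pow(Z, 2)) (Function('x')(Z) = Add(Mul(Z, Z), -3) = Add(Pow(Z, 2), -3) = Add(-3, Pow(Z, 2)))
Function('O')(c, N) = Add(-3, Pow(Add(c, Pow(c, 2)), 2), Mul(-34, N, c)) (Function('O')(c, N) = Add(Mul(Mul(-34, c), N), Add(-3, Pow(Add(Mul(c, c), c), 2))) = Add(Mul(-34, N, c), Add(-3, Pow(Add(Pow(c, 2), c), 2))) = Add(Mul(-34, N, c), Add(-3, Pow(Add(c, Pow(c, 2)), 2))) = Add(-3, Pow(Add(c, Pow(c, 2)), 2), Mul(-34, N, c)))
Mul(Function('O')(Function('T')(I), C), Pow(-8448, -1)) = Mul(Add(-3, Mul(Pow(-5, 2), Pow(Add(1, -5), 2)), Mul(-34, 50, -5)), Pow(-8448, -1)) = Mul(Add(-3, Mul(25, Pow(-4, 2)), 8500), Rational(-1, 8448)) = Mul(Add(-3, Mul(25, 16), 8500), Rational(-1, 8448)) = Mul(Add(-3, 400, 8500), Rational(-1, 8448)) = Mul(8897, Rational(-1, 8448)) = Rational(-8897, 8448)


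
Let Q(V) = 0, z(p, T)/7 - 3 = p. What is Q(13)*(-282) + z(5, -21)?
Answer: 56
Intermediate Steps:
z(p, T) = 21 + 7*p
Q(13)*(-282) + z(5, -21) = 0*(-282) + (21 + 7*5) = 0 + (21 + 35) = 0 + 56 = 56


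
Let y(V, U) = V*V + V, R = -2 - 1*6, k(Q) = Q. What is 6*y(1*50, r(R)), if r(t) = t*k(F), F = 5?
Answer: 15300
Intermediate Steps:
R = -8 (R = -2 - 6 = -8)
r(t) = 5*t (r(t) = t*5 = 5*t)
y(V, U) = V + V² (y(V, U) = V² + V = V + V²)
6*y(1*50, r(R)) = 6*((1*50)*(1 + 1*50)) = 6*(50*(1 + 50)) = 6*(50*51) = 6*2550 = 15300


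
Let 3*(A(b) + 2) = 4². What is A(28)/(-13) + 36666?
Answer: 1429964/39 ≈ 36666.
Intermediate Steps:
A(b) = 10/3 (A(b) = -2 + (⅓)*4² = -2 + (⅓)*16 = -2 + 16/3 = 10/3)
A(28)/(-13) + 36666 = (10/3)/(-13) + 36666 = -1/13*10/3 + 36666 = -10/39 + 36666 = 1429964/39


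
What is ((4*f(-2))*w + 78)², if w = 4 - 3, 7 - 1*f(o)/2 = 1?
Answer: 15876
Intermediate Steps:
f(o) = 12 (f(o) = 14 - 2*1 = 14 - 2 = 12)
w = 1
((4*f(-2))*w + 78)² = ((4*12)*1 + 78)² = (48*1 + 78)² = (48 + 78)² = 126² = 15876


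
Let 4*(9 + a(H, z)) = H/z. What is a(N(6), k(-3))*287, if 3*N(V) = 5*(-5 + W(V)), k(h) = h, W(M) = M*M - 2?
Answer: -134603/36 ≈ -3739.0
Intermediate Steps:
W(M) = -2 + M**2 (W(M) = M**2 - 2 = -2 + M**2)
N(V) = -35/3 + 5*V**2/3 (N(V) = (5*(-5 + (-2 + V**2)))/3 = (5*(-7 + V**2))/3 = (-35 + 5*V**2)/3 = -35/3 + 5*V**2/3)
a(H, z) = -9 + H/(4*z) (a(H, z) = -9 + (H/z)/4 = -9 + H/(4*z))
a(N(6), k(-3))*287 = (-9 + (1/4)*(-35/3 + (5/3)*6**2)/(-3))*287 = (-9 + (1/4)*(-35/3 + (5/3)*36)*(-1/3))*287 = (-9 + (1/4)*(-35/3 + 60)*(-1/3))*287 = (-9 + (1/4)*(145/3)*(-1/3))*287 = (-9 - 145/36)*287 = -469/36*287 = -134603/36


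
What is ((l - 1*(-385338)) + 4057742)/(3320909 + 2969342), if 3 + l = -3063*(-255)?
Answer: 474922/571841 ≈ 0.83051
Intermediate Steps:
l = 781062 (l = -3 - 3063*(-255) = -3 + 781065 = 781062)
((l - 1*(-385338)) + 4057742)/(3320909 + 2969342) = ((781062 - 1*(-385338)) + 4057742)/(3320909 + 2969342) = ((781062 + 385338) + 4057742)/6290251 = (1166400 + 4057742)*(1/6290251) = 5224142*(1/6290251) = 474922/571841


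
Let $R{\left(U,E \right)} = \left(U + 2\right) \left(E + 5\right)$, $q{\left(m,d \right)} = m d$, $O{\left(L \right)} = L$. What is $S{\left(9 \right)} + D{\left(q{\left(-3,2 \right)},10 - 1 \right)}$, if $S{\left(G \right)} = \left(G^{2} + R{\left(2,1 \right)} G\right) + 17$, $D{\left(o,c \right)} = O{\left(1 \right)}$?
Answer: $315$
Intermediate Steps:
$q{\left(m,d \right)} = d m$
$D{\left(o,c \right)} = 1$
$R{\left(U,E \right)} = \left(2 + U\right) \left(5 + E\right)$
$S{\left(G \right)} = 17 + G^{2} + 24 G$ ($S{\left(G \right)} = \left(G^{2} + \left(10 + 2 \cdot 1 + 5 \cdot 2 + 1 \cdot 2\right) G\right) + 17 = \left(G^{2} + \left(10 + 2 + 10 + 2\right) G\right) + 17 = \left(G^{2} + 24 G\right) + 17 = 17 + G^{2} + 24 G$)
$S{\left(9 \right)} + D{\left(q{\left(-3,2 \right)},10 - 1 \right)} = \left(17 + 9^{2} + 24 \cdot 9\right) + 1 = \left(17 + 81 + 216\right) + 1 = 314 + 1 = 315$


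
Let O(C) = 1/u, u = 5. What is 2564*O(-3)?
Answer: 2564/5 ≈ 512.80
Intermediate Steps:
O(C) = ⅕ (O(C) = 1/5 = ⅕)
2564*O(-3) = 2564*(⅕) = 2564/5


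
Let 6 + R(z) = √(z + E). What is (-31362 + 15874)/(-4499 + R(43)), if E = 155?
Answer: 69773440/20294827 + 46464*√22/20294827 ≈ 3.4487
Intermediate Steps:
R(z) = -6 + √(155 + z) (R(z) = -6 + √(z + 155) = -6 + √(155 + z))
(-31362 + 15874)/(-4499 + R(43)) = (-31362 + 15874)/(-4499 + (-6 + √(155 + 43))) = -15488/(-4499 + (-6 + √198)) = -15488/(-4499 + (-6 + 3*√22)) = -15488/(-4505 + 3*√22)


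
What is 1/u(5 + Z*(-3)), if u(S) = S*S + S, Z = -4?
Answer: 1/306 ≈ 0.0032680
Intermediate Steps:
u(S) = S + S² (u(S) = S² + S = S + S²)
1/u(5 + Z*(-3)) = 1/((5 - 4*(-3))*(1 + (5 - 4*(-3)))) = 1/((5 + 12)*(1 + (5 + 12))) = 1/(17*(1 + 17)) = 1/(17*18) = 1/306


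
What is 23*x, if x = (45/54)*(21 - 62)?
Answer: -4715/6 ≈ -785.83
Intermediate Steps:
x = -205/6 (x = (45*(1/54))*(-41) = (⅚)*(-41) = -205/6 ≈ -34.167)
23*x = 23*(-205/6) = -4715/6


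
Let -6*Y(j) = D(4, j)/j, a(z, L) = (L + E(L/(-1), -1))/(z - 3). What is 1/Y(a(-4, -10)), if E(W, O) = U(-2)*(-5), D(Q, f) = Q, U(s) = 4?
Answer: -45/7 ≈ -6.4286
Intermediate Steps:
E(W, O) = -20 (E(W, O) = 4*(-5) = -20)
a(z, L) = (-20 + L)/(-3 + z) (a(z, L) = (L - 20)/(z - 3) = (-20 + L)/(-3 + z))
Y(j) = -2/(3*j)
1/Y(a(-4, -10)) = 1/(-2*(-3 - 4)/(-20 - 10)/3) = 1/(-2/(3*(-30/(-7)))) = 1/(-2/(3*((-⅐*(-30))))) = 1/(-2/(3*30/7)) = 1/(-⅔*7/30) = 1/(-7/45) = -45/7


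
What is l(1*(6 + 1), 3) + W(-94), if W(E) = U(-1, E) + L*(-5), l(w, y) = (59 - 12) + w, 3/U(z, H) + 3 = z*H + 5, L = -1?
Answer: 1889/32 ≈ 59.031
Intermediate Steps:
U(z, H) = 3/(2 + H*z) (U(z, H) = 3/(-3 + (z*H + 5)) = 3/(-3 + (H*z + 5)) = 3/(-3 + (5 + H*z)) = 3/(2 + H*z))
l(w, y) = 47 + w
W(E) = 5 + 3/(2 - E) (W(E) = 3/(2 + E*(-1)) - 1*(-5) = 3/(2 - E) + 5 = 5 + 3/(2 - E))
l(1*(6 + 1), 3) + W(-94) = (47 + 1*(6 + 1)) + (13 - 5*(-94))/(2 - 1*(-94)) = (47 + 1*7) + (13 + 470)/(2 + 94) = (47 + 7) + 483/96 = 54 + (1/96)*483 = 54 + 161/32 = 1889/32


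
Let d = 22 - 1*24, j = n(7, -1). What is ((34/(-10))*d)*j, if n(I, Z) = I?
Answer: 238/5 ≈ 47.600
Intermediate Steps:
j = 7
d = -2 (d = 22 - 24 = -2)
((34/(-10))*d)*j = ((34/(-10))*(-2))*7 = ((34*(-⅒))*(-2))*7 = -17/5*(-2)*7 = (34/5)*7 = 238/5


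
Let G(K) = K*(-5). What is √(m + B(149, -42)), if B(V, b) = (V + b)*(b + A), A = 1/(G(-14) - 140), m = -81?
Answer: I*√22424990/70 ≈ 67.65*I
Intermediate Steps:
G(K) = -5*K
A = -1/70 (A = 1/(-5*(-14) - 140) = 1/(70 - 140) = 1/(-70) = -1/70 ≈ -0.014286)
B(V, b) = (-1/70 + b)*(V + b) (B(V, b) = (V + b)*(b - 1/70) = (V + b)*(-1/70 + b) = (-1/70 + b)*(V + b))
√(m + B(149, -42)) = √(-81 + ((-42)² - 1/70*149 - 1/70*(-42) + 149*(-42))) = √(-81 + (1764 - 149/70 + ⅗ - 6258)) = √(-81 - 314687/70) = √(-320357/70) = I*√22424990/70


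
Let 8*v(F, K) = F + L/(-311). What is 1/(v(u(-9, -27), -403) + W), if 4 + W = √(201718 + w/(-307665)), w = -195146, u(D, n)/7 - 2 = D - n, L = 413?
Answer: -479141217000/7242125349792643 + 74281728*√47204997090/7242125349792643 ≈ 0.0021623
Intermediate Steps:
u(D, n) = 14 - 7*n + 7*D (u(D, n) = 14 + 7*(D - n) = 14 + (-7*n + 7*D) = 14 - 7*n + 7*D)
v(F, K) = -413/2488 + F/8 (v(F, K) = (F + 413/(-311))/8 = (F + 413*(-1/311))/8 = (F - 413/311)/8 = (-413/311 + F)/8 = -413/2488 + F/8)
W = -4 + 4*√47204997090/1935 (W = -4 + √(201718 - 195146/(-307665)) = -4 + √(201718 - 195146*(-1/307665)) = -4 + √(201718 + 3682/5805) = -4 + √(1170976672/5805) = -4 + 4*√47204997090/1935 ≈ 445.13)
1/(v(u(-9, -27), -403) + W) = 1/((-413/2488 + (14 - 7*(-27) + 7*(-9))/8) + (-4 + 4*√47204997090/1935)) = 1/((-413/2488 + (14 + 189 - 63)/8) + (-4 + 4*√47204997090/1935)) = 1/((-413/2488 + (⅛)*140) + (-4 + 4*√47204997090/1935)) = 1/((-413/2488 + 35/2) + (-4 + 4*√47204997090/1935)) = 1/(43127/2488 + (-4 + 4*√47204997090/1935)) = 1/(33175/2488 + 4*√47204997090/1935)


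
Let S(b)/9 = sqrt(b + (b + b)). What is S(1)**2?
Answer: 243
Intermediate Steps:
S(b) = 9*sqrt(3)*sqrt(b) (S(b) = 9*sqrt(b + (b + b)) = 9*sqrt(b + 2*b) = 9*sqrt(3*b) = 9*(sqrt(3)*sqrt(b)) = 9*sqrt(3)*sqrt(b))
S(1)**2 = (9*sqrt(3)*sqrt(1))**2 = (9*sqrt(3)*1)**2 = (9*sqrt(3))**2 = 243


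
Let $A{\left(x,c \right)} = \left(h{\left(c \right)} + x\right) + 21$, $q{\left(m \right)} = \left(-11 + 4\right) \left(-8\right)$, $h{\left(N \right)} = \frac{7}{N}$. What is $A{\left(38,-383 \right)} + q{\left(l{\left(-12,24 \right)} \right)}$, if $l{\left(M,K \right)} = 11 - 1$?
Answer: $\frac{44038}{383} \approx 114.98$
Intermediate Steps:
$l{\left(M,K \right)} = 10$ ($l{\left(M,K \right)} = 11 - 1 = 10$)
$q{\left(m \right)} = 56$ ($q{\left(m \right)} = \left(-7\right) \left(-8\right) = 56$)
$A{\left(x,c \right)} = 21 + x + \frac{7}{c}$ ($A{\left(x,c \right)} = \left(\frac{7}{c} + x\right) + 21 = \left(x + \frac{7}{c}\right) + 21 = 21 + x + \frac{7}{c}$)
$A{\left(38,-383 \right)} + q{\left(l{\left(-12,24 \right)} \right)} = \left(21 + 38 + \frac{7}{-383}\right) + 56 = \left(21 + 38 + 7 \left(- \frac{1}{383}\right)\right) + 56 = \left(21 + 38 - \frac{7}{383}\right) + 56 = \frac{22590}{383} + 56 = \frac{44038}{383}$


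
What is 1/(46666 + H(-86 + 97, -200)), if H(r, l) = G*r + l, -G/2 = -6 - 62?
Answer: 1/47962 ≈ 2.0850e-5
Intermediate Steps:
G = 136 (G = -2*(-6 - 62) = -2*(-68) = 136)
H(r, l) = l + 136*r (H(r, l) = 136*r + l = l + 136*r)
1/(46666 + H(-86 + 97, -200)) = 1/(46666 + (-200 + 136*(-86 + 97))) = 1/(46666 + (-200 + 136*11)) = 1/(46666 + (-200 + 1496)) = 1/(46666 + 1296) = 1/47962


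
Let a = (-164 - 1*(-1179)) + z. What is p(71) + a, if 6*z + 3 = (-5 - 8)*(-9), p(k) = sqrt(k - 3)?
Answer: 1034 + 2*sqrt(17) ≈ 1042.2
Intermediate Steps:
p(k) = sqrt(-3 + k)
z = 19 (z = -1/2 + ((-5 - 8)*(-9))/6 = -1/2 + (-13*(-9))/6 = -1/2 + (1/6)*117 = -1/2 + 39/2 = 19)
a = 1034 (a = (-164 - 1*(-1179)) + 19 = (-164 + 1179) + 19 = 1015 + 19 = 1034)
p(71) + a = sqrt(-3 + 71) + 1034 = sqrt(68) + 1034 = 2*sqrt(17) + 1034 = 1034 + 2*sqrt(17)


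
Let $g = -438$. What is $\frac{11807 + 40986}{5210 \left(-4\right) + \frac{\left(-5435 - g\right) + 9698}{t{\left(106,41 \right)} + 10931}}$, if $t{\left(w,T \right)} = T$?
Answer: $- \frac{579244796}{228651779} \approx -2.5333$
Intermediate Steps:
$\frac{11807 + 40986}{5210 \left(-4\right) + \frac{\left(-5435 - g\right) + 9698}{t{\left(106,41 \right)} + 10931}} = \frac{11807 + 40986}{5210 \left(-4\right) + \frac{\left(-5435 - -438\right) + 9698}{41 + 10931}} = \frac{52793}{-20840 + \frac{\left(-5435 + 438\right) + 9698}{10972}} = \frac{52793}{-20840 + \left(-4997 + 9698\right) \frac{1}{10972}} = \frac{52793}{-20840 + 4701 \cdot \frac{1}{10972}} = \frac{52793}{-20840 + \frac{4701}{10972}} = \frac{52793}{- \frac{228651779}{10972}} = 52793 \left(- \frac{10972}{228651779}\right) = - \frac{579244796}{228651779}$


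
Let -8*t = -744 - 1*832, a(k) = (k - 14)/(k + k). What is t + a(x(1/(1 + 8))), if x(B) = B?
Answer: 269/2 ≈ 134.50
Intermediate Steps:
a(k) = (-14 + k)/(2*k) (a(k) = (-14 + k)/((2*k)) = (-14 + k)*(1/(2*k)) = (-14 + k)/(2*k))
t = 197 (t = -(-744 - 1*832)/8 = -(-744 - 832)/8 = -⅛*(-1576) = 197)
t + a(x(1/(1 + 8))) = 197 + (-14 + 1/(1 + 8))/(2*(1/(1 + 8))) = 197 + (-14 + 1/9)/(2*(1/9)) = 197 + (-14 + ⅑)/(2*(⅑)) = 197 + (½)*9*(-125/9) = 197 - 125/2 = 269/2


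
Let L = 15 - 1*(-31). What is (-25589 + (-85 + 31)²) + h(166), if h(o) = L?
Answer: -22627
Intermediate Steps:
L = 46 (L = 15 + 31 = 46)
h(o) = 46
(-25589 + (-85 + 31)²) + h(166) = (-25589 + (-85 + 31)²) + 46 = (-25589 + (-54)²) + 46 = (-25589 + 2916) + 46 = -22673 + 46 = -22627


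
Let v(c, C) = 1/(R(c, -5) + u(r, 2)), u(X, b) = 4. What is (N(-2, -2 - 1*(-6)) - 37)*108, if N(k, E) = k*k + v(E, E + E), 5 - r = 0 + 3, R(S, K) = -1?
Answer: -3528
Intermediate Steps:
r = 2 (r = 5 - (0 + 3) = 5 - 1*3 = 5 - 3 = 2)
v(c, C) = 1/3 (v(c, C) = 1/(-1 + 4) = 1/3)
N(k, E) = 1/3 + k**2 (N(k, E) = k*k + 1/3 = k**2 + 1/3 = 1/3 + k**2)
(N(-2, -2 - 1*(-6)) - 37)*108 = ((1/3 + (-2)**2) - 37)*108 = ((1/3 + 4) - 37)*108 = (13/3 - 37)*108 = -98/3*108 = -3528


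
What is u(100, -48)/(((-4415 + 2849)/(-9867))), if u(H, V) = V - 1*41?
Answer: -292721/522 ≈ -560.77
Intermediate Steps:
u(H, V) = -41 + V (u(H, V) = V - 41 = -41 + V)
u(100, -48)/(((-4415 + 2849)/(-9867))) = (-41 - 48)/(((-4415 + 2849)/(-9867))) = -89/((-1566*(-1/9867))) = -89/522/3289 = -89*3289/522 = -292721/522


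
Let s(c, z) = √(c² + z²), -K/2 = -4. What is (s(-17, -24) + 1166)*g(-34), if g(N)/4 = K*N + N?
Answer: -1427184 - 1224*√865 ≈ -1.4632e+6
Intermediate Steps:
K = 8 (K = -2*(-4) = 8)
g(N) = 36*N (g(N) = 4*(8*N + N) = 4*(9*N) = 36*N)
(s(-17, -24) + 1166)*g(-34) = (√((-17)² + (-24)²) + 1166)*(36*(-34)) = (√(289 + 576) + 1166)*(-1224) = (√865 + 1166)*(-1224) = (1166 + √865)*(-1224) = -1427184 - 1224*√865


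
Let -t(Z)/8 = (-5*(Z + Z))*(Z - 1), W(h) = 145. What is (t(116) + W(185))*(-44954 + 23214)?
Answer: -23204080300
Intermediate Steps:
t(Z) = 80*Z*(-1 + Z) (t(Z) = -8*(-5*(Z + Z))*(Z - 1) = -8*(-10*Z)*(-1 + Z) = -(-80)*Z*(-1 + Z) = 80*Z*(-1 + Z))
(t(116) + W(185))*(-44954 + 23214) = (80*116*(-1 + 116) + 145)*(-44954 + 23214) = (80*116*115 + 145)*(-21740) = (1067200 + 145)*(-21740) = 1067345*(-21740) = -23204080300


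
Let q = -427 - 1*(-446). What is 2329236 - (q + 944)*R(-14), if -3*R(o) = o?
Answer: 2324742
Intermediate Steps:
q = 19 (q = -427 + 446 = 19)
R(o) = -o/3
2329236 - (q + 944)*R(-14) = 2329236 - (19 + 944)*(-1/3*(-14)) = 2329236 - 963*14/3 = 2329236 - 1*4494 = 2329236 - 4494 = 2324742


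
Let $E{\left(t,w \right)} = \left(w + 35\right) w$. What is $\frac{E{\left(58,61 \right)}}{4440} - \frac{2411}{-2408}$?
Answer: $\frac{1033587}{445480} \approx 2.3202$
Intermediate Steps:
$E{\left(t,w \right)} = w \left(35 + w\right)$ ($E{\left(t,w \right)} = \left(35 + w\right) w = w \left(35 + w\right)$)
$\frac{E{\left(58,61 \right)}}{4440} - \frac{2411}{-2408} = \frac{61 \left(35 + 61\right)}{4440} - \frac{2411}{-2408} = 61 \cdot 96 \cdot \frac{1}{4440} - - \frac{2411}{2408} = 5856 \cdot \frac{1}{4440} + \frac{2411}{2408} = \frac{244}{185} + \frac{2411}{2408} = \frac{1033587}{445480}$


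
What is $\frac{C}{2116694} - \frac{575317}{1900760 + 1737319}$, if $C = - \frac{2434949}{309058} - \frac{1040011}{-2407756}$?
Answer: $- \frac{11051304840622140994829}{69882561502202287892664} \approx -0.15814$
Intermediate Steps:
$C = - \frac{67577309083}{9074832364}$ ($C = \left(-2434949\right) \frac{1}{309058} - - \frac{1040011}{2407756} = - \frac{59389}{7538} + \frac{1040011}{2407756} = - \frac{67577309083}{9074832364} \approx -7.4467$)
$\frac{C}{2116694} - \frac{575317}{1900760 + 1737319} = - \frac{67577309083}{9074832364 \cdot 2116694} - \frac{575317}{1900760 + 1737319} = \left(- \frac{67577309083}{9074832364}\right) \frac{1}{2116694} - \frac{575317}{3638079} = - \frac{67577309083}{19208643215884616} - \frac{575317}{3638079} = - \frac{11051304840622140994829}{69882561502202287892664}$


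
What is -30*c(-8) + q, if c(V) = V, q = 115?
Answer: 355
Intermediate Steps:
-30*c(-8) + q = -30*(-8) + 115 = 240 + 115 = 355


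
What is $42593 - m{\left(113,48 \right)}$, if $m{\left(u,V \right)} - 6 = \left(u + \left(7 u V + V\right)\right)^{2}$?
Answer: $-1453778054$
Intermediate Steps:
$m{\left(u,V \right)} = 6 + \left(V + u + 7 V u\right)^{2}$ ($m{\left(u,V \right)} = 6 + \left(u + \left(7 u V + V\right)\right)^{2} = 6 + \left(u + \left(7 V u + V\right)\right)^{2} = 6 + \left(u + \left(V + 7 V u\right)\right)^{2} = 6 + \left(V + u + 7 V u\right)^{2}$)
$42593 - m{\left(113,48 \right)} = 42593 - \left(6 + \left(48 + 113 + 7 \cdot 48 \cdot 113\right)^{2}\right) = 42593 - \left(6 + \left(48 + 113 + 37968\right)^{2}\right) = 42593 - \left(6 + 38129^{2}\right) = 42593 - \left(6 + 1453820641\right) = 42593 - 1453820647 = -1453778054$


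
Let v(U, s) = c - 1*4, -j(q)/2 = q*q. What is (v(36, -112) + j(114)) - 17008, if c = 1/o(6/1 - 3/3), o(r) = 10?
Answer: -430039/10 ≈ -43004.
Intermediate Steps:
j(q) = -2*q² (j(q) = -2*q*q = -2*q²)
c = ⅒ (c = 1/10 = ⅒ ≈ 0.10000)
v(U, s) = -39/10 (v(U, s) = ⅒ - 1*4 = ⅒ - 4 = -39/10)
(v(36, -112) + j(114)) - 17008 = (-39/10 - 2*114²) - 17008 = (-39/10 - 2*12996) - 17008 = (-39/10 - 25992) - 17008 = -259959/10 - 17008 = -430039/10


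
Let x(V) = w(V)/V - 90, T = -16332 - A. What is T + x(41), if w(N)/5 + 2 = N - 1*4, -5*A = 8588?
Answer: -3013527/205 ≈ -14700.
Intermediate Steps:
A = -8588/5 (A = -⅕*8588 = -8588/5 ≈ -1717.6)
T = -73072/5 (T = -16332 - 1*(-8588/5) = -16332 + 8588/5 = -73072/5 ≈ -14614.)
w(N) = -30 + 5*N (w(N) = -10 + 5*(N - 1*4) = -10 + 5*(N - 4) = -10 + 5*(-4 + N) = -10 + (-20 + 5*N) = -30 + 5*N)
x(V) = -90 + (-30 + 5*V)/V (x(V) = (-30 + 5*V)/V - 90 = -90 + (-30 + 5*V)/V)
T + x(41) = -73072/5 + (-85 - 30/41) = -73072/5 - 3515/41 = -3013527/205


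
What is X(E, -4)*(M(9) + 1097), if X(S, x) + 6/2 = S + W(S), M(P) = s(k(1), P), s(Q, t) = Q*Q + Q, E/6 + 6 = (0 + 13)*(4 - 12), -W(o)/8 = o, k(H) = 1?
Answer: 5074083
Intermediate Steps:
W(o) = -8*o
E = -660 (E = -36 + 6*((0 + 13)*(4 - 12)) = -36 + 6*(13*(-8)) = -36 + 6*(-104) = -36 - 624 = -660)
s(Q, t) = Q + Q² (s(Q, t) = Q² + Q = Q + Q²)
M(P) = 2 (M(P) = 1*(1 + 1) = 1*2 = 2)
X(S, x) = -3 - 7*S (X(S, x) = -3 + (S - 8*S) = -3 - 7*S)
X(E, -4)*(M(9) + 1097) = (-3 - 7*(-660))*(2 + 1097) = (-3 + 4620)*1099 = 4617*1099 = 5074083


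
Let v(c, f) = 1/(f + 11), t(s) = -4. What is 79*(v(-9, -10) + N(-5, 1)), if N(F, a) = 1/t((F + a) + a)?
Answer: 237/4 ≈ 59.250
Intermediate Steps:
N(F, a) = -1/4 (N(F, a) = 1/(-4) = -1/4)
v(c, f) = 1/(11 + f)
79*(v(-9, -10) + N(-5, 1)) = 79*(1/(11 - 10) - 1/4) = 79*(1/1 - 1/4) = 79*(1 - 1/4) = 79*(3/4) = 237/4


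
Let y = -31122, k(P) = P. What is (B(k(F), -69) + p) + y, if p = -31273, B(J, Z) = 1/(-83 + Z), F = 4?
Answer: -9484041/152 ≈ -62395.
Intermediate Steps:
(B(k(F), -69) + p) + y = (1/(-83 - 69) - 31273) - 31122 = (1/(-152) - 31273) - 31122 = (-1/152 - 31273) - 31122 = -4753497/152 - 31122 = -9484041/152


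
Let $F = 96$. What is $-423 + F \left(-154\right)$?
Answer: $-15207$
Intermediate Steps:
$-423 + F \left(-154\right) = -423 + 96 \left(-154\right) = -423 - 14784 = -15207$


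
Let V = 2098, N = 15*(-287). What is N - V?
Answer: -6403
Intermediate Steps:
N = -4305
N - V = -4305 - 1*2098 = -4305 - 2098 = -6403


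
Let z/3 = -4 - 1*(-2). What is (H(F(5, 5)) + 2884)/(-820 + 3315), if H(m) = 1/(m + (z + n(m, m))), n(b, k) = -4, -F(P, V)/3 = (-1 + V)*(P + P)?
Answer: 374919/324350 ≈ 1.1559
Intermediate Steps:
F(P, V) = -6*P*(-1 + V) (F(P, V) = -3*(-1 + V)*(P + P) = -3*(-1 + V)*2*P = -6*P*(-1 + V))
z = -6 (z = 3*(-4 - 1*(-2)) = 3*(-4 + 2) = 3*(-2) = -6)
H(m) = 1/(-10 + m) (H(m) = 1/(m + (-6 - 4)) = 1/(m - 10) = 1/(-10 + m))
(H(F(5, 5)) + 2884)/(-820 + 3315) = (1/(-10 + 6*5*(1 - 1*5)) + 2884)/(-820 + 3315) = (1/(-10 + 6*5*(1 - 5)) + 2884)/2495 = (1/(-10 + 6*5*(-4)) + 2884)*(1/2495) = (1/(-10 - 120) + 2884)*(1/2495) = (1/(-130) + 2884)*(1/2495) = (-1/130 + 2884)*(1/2495) = (374919/130)*(1/2495) = 374919/324350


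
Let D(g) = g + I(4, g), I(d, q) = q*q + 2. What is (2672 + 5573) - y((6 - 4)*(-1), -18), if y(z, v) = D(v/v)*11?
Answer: 8201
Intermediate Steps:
I(d, q) = 2 + q² (I(d, q) = q² + 2 = 2 + q²)
D(g) = 2 + g + g² (D(g) = g + (2 + g²) = 2 + g + g²)
y(z, v) = 44 (y(z, v) = (2 + v/v + (v/v)²)*11 = (2 + 1 + 1²)*11 = (2 + 1 + 1)*11 = 4*11 = 44)
(2672 + 5573) - y((6 - 4)*(-1), -18) = (2672 + 5573) - 1*44 = 8245 - 44 = 8201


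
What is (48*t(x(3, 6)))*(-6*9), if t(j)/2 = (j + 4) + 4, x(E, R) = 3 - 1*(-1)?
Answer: -62208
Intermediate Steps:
x(E, R) = 4 (x(E, R) = 3 + 1 = 4)
t(j) = 16 + 2*j (t(j) = 2*((j + 4) + 4) = 2*((4 + j) + 4) = 2*(8 + j) = 16 + 2*j)
(48*t(x(3, 6)))*(-6*9) = (48*(16 + 2*4))*(-6*9) = (48*(16 + 8))*(-54) = (48*24)*(-54) = 1152*(-54) = -62208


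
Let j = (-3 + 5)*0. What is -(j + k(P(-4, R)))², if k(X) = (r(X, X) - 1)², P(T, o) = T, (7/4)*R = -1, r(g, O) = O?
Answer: -625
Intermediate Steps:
j = 0 (j = 2*0 = 0)
R = -4/7 (R = (4/7)*(-1) = -4/7 ≈ -0.57143)
k(X) = (-1 + X)² (k(X) = (X - 1)² = (-1 + X)²)
-(j + k(P(-4, R)))² = -(0 + (-1 - 4)²)² = -(0 + (-5)²)² = -(0 + 25)² = -1*25² = -1*625 = -625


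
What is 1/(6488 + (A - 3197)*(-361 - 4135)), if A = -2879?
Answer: 1/27324184 ≈ 3.6598e-8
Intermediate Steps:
1/(6488 + (A - 3197)*(-361 - 4135)) = 1/(6488 + (-2879 - 3197)*(-361 - 4135)) = 1/(6488 - 6076*(-4496)) = 1/(6488 + 27317696) = 1/27324184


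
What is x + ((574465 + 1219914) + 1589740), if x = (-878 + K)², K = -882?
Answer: 6481719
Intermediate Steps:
x = 3097600 (x = (-878 - 882)² = (-1760)² = 3097600)
x + ((574465 + 1219914) + 1589740) = 3097600 + ((574465 + 1219914) + 1589740) = 3097600 + (1794379 + 1589740) = 3097600 + 3384119 = 6481719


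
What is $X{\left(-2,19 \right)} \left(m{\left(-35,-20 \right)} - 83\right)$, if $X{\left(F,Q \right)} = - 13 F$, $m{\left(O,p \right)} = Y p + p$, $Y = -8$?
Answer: $1482$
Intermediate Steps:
$m{\left(O,p \right)} = - 7 p$ ($m{\left(O,p \right)} = - 8 p + p = - 7 p$)
$X{\left(-2,19 \right)} \left(m{\left(-35,-20 \right)} - 83\right) = \left(-13\right) \left(-2\right) \left(\left(-7\right) \left(-20\right) - 83\right) = 26 \left(140 - 83\right) = 26 \cdot 57 = 1482$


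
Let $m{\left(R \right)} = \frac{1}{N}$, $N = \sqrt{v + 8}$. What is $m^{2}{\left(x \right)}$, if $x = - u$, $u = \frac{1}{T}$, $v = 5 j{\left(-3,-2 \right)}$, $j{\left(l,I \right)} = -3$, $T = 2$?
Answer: $- \frac{1}{7} \approx -0.14286$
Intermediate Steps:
$v = -15$ ($v = 5 \left(-3\right) = -15$)
$u = \frac{1}{2} \approx 0.5$
$N = i \sqrt{7}$ ($N = \sqrt{-15 + 8} = \sqrt{-7} = i \sqrt{7} \approx 2.6458 i$)
$x = - \frac{1}{2}$ ($x = \left(-1\right) \frac{1}{2} = - \frac{1}{2} \approx -0.5$)
$m{\left(R \right)} = - \frac{i \sqrt{7}}{7}$ ($m{\left(R \right)} = \frac{1}{i \sqrt{7}} = - \frac{i \sqrt{7}}{7}$)
$m^{2}{\left(x \right)} = \left(- \frac{i \sqrt{7}}{7}\right)^{2} = - \frac{1}{7}$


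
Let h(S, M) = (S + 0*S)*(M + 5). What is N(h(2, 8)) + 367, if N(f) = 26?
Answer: 393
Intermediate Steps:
h(S, M) = S*(5 + M) (h(S, M) = (S + 0)*(5 + M) = S*(5 + M))
N(h(2, 8)) + 367 = 26 + 367 = 393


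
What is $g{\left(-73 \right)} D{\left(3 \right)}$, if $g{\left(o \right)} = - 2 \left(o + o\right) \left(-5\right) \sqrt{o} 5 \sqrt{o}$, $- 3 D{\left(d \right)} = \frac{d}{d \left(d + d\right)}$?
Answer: $- \frac{266450}{9} \approx -29606.0$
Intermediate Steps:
$D{\left(d \right)} = - \frac{1}{6 d}$ ($D{\left(d \right)} = - \frac{d \frac{1}{d \left(d + d\right)}}{3} = - \frac{d \frac{1}{d 2 d}}{3} = - \frac{d \frac{1}{2 d^{2}}}{3} = - \frac{\frac{1}{2} \frac{1}{d}}{3} = - \frac{1}{6 d}$)
$g{\left(o \right)} = 100 o^{2}$ ($g{\left(o \right)} = - 2 \cdot 2 o \left(-5\right) \sqrt{o} 5 \sqrt{o} = - 2 - 10 o \sqrt{o} 5 \sqrt{o} = - 2 \left(- 10 o^{\frac{3}{2}}\right) 5 \sqrt{o} = 20 o^{\frac{3}{2}} \cdot 5 \sqrt{o} = 100 o^{2}$)
$g{\left(-73 \right)} D{\left(3 \right)} = 100 \left(-73\right)^{2} \left(- \frac{1}{6 \cdot 3}\right) = 100 \cdot 5329 \left(\left(- \frac{1}{6}\right) \frac{1}{3}\right) = 532900 \left(- \frac{1}{18}\right) = - \frac{266450}{9}$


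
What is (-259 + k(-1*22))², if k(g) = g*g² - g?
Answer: 118483225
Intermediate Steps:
k(g) = g³ - g
(-259 + k(-1*22))² = (-259 + ((-1*22)³ - (-1)*22))² = (-259 + ((-22)³ - 1*(-22)))² = (-259 + (-10648 + 22))² = (-259 - 10626)² = (-10885)² = 118483225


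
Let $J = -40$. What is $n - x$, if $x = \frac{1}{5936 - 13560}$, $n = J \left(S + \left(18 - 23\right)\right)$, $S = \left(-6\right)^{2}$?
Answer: $- \frac{9453759}{7624} \approx -1240.0$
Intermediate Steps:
$S = 36$
$n = -1240$ ($n = - 40 \left(36 + \left(18 - 23\right)\right) = - 40 \left(36 - 5\right) = \left(-40\right) 31 = -1240$)
$x = - \frac{1}{7624}$ ($x = \frac{1}{-7624} = - \frac{1}{7624} \approx -0.00013116$)
$n - x = -1240 - - \frac{1}{7624} = -1240 + \frac{1}{7624} = - \frac{9453759}{7624}$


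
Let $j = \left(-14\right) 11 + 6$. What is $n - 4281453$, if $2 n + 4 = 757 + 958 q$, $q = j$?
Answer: $- \frac{8703937}{2} \approx -4.352 \cdot 10^{6}$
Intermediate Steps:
$j = -148$ ($j = -154 + 6 = -148$)
$q = -148$
$n = - \frac{141031}{2}$ ($n = -2 + \frac{757 + 958 \left(-148\right)}{2} = -2 + \frac{757 - 141784}{2} = -2 + \frac{1}{2} \left(-141027\right) = -2 - \frac{141027}{2} = - \frac{141031}{2} \approx -70516.0$)
$n - 4281453 = - \frac{141031}{2} - 4281453 = - \frac{8703937}{2}$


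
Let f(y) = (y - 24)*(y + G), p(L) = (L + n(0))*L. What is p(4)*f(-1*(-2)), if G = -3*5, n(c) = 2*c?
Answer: 4576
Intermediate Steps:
G = -15
p(L) = L² (p(L) = (L + 2*0)*L = (L + 0)*L = L*L = L²)
f(y) = (-24 + y)*(-15 + y) (f(y) = (y - 24)*(y - 15) = (-24 + y)*(-15 + y))
p(4)*f(-1*(-2)) = 4²*(360 + (-1*(-2))² - (-39)*(-2)) = 16*(360 + 2² - 39*2) = 16*(360 + 4 - 78) = 16*286 = 4576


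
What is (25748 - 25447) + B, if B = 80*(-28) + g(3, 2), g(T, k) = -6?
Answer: -1945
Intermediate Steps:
B = -2246 (B = 80*(-28) - 6 = -2240 - 6 = -2246)
(25748 - 25447) + B = (25748 - 25447) - 2246 = 301 - 2246 = -1945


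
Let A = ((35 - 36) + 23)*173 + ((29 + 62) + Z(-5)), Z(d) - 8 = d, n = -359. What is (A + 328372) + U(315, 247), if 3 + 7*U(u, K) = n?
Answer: 2325542/7 ≈ 3.3222e+5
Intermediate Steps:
Z(d) = 8 + d
U(u, K) = -362/7 (U(u, K) = -3/7 + (⅐)*(-359) = -3/7 - 359/7 = -362/7)
A = 3900 (A = ((35 - 36) + 23)*173 + ((29 + 62) + (8 - 5)) = (-1 + 23)*173 + (91 + 3) = 22*173 + 94 = 3806 + 94 = 3900)
(A + 328372) + U(315, 247) = (3900 + 328372) - 362/7 = 332272 - 362/7 = 2325542/7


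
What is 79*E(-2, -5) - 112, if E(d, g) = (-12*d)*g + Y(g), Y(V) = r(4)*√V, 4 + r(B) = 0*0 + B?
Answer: 0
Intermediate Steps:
r(B) = -4 + B (r(B) = -4 + (0*0 + B) = -4 + (0 + B) = -4 + B)
Y(V) = 0 (Y(V) = (-4 + 4)*√V = 0*√V = 0)
E(d, g) = -12*d*g (E(d, g) = (-12*d)*g + 0 = -12*d*g + 0 = -12*d*g)
79*E(-2, -5) - 112 = 79*(-12*(-2)*(-5)) - 112 = 79*(-120) - 112 = -9480 - 112 = -9592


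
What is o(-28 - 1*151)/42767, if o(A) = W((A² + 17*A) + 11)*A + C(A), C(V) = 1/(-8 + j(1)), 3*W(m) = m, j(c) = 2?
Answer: -3461741/85534 ≈ -40.472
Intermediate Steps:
W(m) = m/3
C(V) = -⅙ (C(V) = 1/(-8 + 2) = 1/(-6) = -⅙)
o(A) = -⅙ + A*(11/3 + A²/3 + 17*A/3) (o(A) = (((A² + 17*A) + 11)/3)*A - ⅙ = ((11 + A² + 17*A)/3)*A - ⅙ = (11/3 + A²/3 + 17*A/3)*A - ⅙ = A*(11/3 + A²/3 + 17*A/3) - ⅙ = -⅙ + A*(11/3 + A²/3 + 17*A/3))
o(-28 - 1*151)/42767 = (-⅙ + (-28 - 1*151)*(11 + (-28 - 1*151)² + 17*(-28 - 1*151))/3)/42767 = (-⅙ + (-28 - 151)*(11 + (-28 - 151)² + 17*(-28 - 151))/3)*(1/42767) = (-⅙ + (⅓)*(-179)*(11 + (-179)² + 17*(-179)))*(1/42767) = (-⅙ + (⅓)*(-179)*(11 + 32041 - 3043))*(1/42767) = (-⅙ + (⅓)*(-179)*29009)*(1/42767) = (-⅙ - 5192611/3)*(1/42767) = -3461741/2*1/42767 = -3461741/85534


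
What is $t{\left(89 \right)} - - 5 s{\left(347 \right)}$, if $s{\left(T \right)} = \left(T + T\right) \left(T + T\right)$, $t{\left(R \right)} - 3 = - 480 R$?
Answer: $2365463$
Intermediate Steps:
$t{\left(R \right)} = 3 - 480 R$
$s{\left(T \right)} = 4 T^{2}$ ($s{\left(T \right)} = 2 T 2 T = 4 T^{2}$)
$t{\left(89 \right)} - - 5 s{\left(347 \right)} = \left(3 - 42720\right) - - 5 \cdot 4 \cdot 347^{2} = \left(3 - 42720\right) - - 5 \cdot 4 \cdot 120409 = -42717 - \left(-5\right) 481636 = -42717 - -2408180 = -42717 + 2408180 = 2365463$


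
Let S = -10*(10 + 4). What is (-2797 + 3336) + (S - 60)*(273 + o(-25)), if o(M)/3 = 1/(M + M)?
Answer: -54049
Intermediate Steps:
o(M) = 3/(2*M) (o(M) = 3/(M + M) = 3/((2*M)) = 3*(1/(2*M)) = 3/(2*M))
S = -140 (S = -10*14 = -140)
(-2797 + 3336) + (S - 60)*(273 + o(-25)) = (-2797 + 3336) + (-140 - 60)*(273 + (3/2)/(-25)) = 539 - 200*(273 + (3/2)*(-1/25)) = 539 - 200*(273 - 3/50) = 539 - 200*13647/50 = 539 - 54588 = -54049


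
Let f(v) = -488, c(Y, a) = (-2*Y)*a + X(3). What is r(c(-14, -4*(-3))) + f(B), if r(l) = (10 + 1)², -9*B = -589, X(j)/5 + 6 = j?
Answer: -367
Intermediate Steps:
X(j) = -30 + 5*j
c(Y, a) = -15 - 2*Y*a (c(Y, a) = (-2*Y)*a + (-30 + 5*3) = -2*Y*a + (-30 + 15) = -2*Y*a - 15 = -15 - 2*Y*a)
B = 589/9 (B = -⅑*(-589) = 589/9 ≈ 65.444)
r(l) = 121 (r(l) = 11² = 121)
r(c(-14, -4*(-3))) + f(B) = 121 - 488 = -367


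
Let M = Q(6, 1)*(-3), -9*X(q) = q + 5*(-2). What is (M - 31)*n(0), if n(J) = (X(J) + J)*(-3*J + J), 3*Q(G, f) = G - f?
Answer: 0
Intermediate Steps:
Q(G, f) = -f/3 + G/3 (Q(G, f) = (G - f)/3 = -f/3 + G/3)
X(q) = 10/9 - q/9 (X(q) = -(q + 5*(-2))/9 = -(q - 10)/9 = -(-10 + q)/9 = 10/9 - q/9)
M = -5 (M = (-1/3*1 + (1/3)*6)*(-3) = (-1/3 + 2)*(-3) = (5/3)*(-3) = -5)
n(J) = -2*J*(10/9 + 8*J/9) (n(J) = ((10/9 - J/9) + J)*(-3*J + J) = (10/9 + 8*J/9)*(-2*J) = -2*J*(10/9 + 8*J/9))
(M - 31)*n(0) = (-5 - 31)*(-4/9*0*(5 + 4*0)) = -(-16)*0*(5 + 0) = -(-16)*0*5 = -36*0 = 0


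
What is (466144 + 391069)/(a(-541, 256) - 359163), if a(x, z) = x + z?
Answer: -973/408 ≈ -2.3848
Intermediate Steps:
(466144 + 391069)/(a(-541, 256) - 359163) = (466144 + 391069)/((-541 + 256) - 359163) = 857213/(-285 - 359163) = 857213/(-359448) = 857213*(-1/359448) = -973/408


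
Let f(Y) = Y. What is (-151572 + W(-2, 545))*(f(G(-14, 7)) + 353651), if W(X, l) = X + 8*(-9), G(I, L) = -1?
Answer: -53629607900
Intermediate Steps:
W(X, l) = -72 + X (W(X, l) = X - 72 = -72 + X)
(-151572 + W(-2, 545))*(f(G(-14, 7)) + 353651) = (-151572 + (-72 - 2))*(-1 + 353651) = (-151572 - 74)*353650 = -151646*353650 = -53629607900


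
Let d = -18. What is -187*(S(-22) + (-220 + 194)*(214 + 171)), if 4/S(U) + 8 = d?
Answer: 24334684/13 ≈ 1.8719e+6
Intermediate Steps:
S(U) = -2/13 (S(U) = 4/(-8 - 18) = 4/(-26) = 4*(-1/26) = -2/13)
-187*(S(-22) + (-220 + 194)*(214 + 171)) = -187*(-2/13 + (-220 + 194)*(214 + 171)) = -187*(-2/13 - 26*385) = -187*(-2/13 - 10010) = -187*(-130132/13) = 24334684/13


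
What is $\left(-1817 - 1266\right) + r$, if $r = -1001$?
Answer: $-4084$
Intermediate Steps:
$\left(-1817 - 1266\right) + r = \left(-1817 - 1266\right) - 1001 = -3083 - 1001 = -4084$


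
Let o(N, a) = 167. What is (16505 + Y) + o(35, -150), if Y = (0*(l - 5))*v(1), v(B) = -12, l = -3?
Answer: 16672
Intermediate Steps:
Y = 0 (Y = (0*(-3 - 5))*(-12) = (0*(-8))*(-12) = 0*(-12) = 0)
(16505 + Y) + o(35, -150) = (16505 + 0) + 167 = 16505 + 167 = 16672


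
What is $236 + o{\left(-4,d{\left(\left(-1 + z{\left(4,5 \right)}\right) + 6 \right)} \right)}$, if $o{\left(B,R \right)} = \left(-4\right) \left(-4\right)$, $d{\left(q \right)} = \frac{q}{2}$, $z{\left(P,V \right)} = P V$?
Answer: $252$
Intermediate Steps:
$d{\left(q \right)} = \frac{q}{2}$ ($d{\left(q \right)} = q \frac{1}{2} = \frac{q}{2}$)
$o{\left(B,R \right)} = 16$
$236 + o{\left(-4,d{\left(\left(-1 + z{\left(4,5 \right)}\right) + 6 \right)} \right)} = 236 + 16 = 252$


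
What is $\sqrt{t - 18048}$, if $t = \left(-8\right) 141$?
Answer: $2 i \sqrt{4794} \approx 138.48 i$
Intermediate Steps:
$t = -1128$
$\sqrt{t - 18048} = \sqrt{-1128 - 18048} = \sqrt{-19176} = 2 i \sqrt{4794}$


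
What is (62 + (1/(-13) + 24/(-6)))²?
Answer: 567009/169 ≈ 3355.1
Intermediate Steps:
(62 + (1/(-13) + 24/(-6)))² = (62 + (1*(-1/13) + 24*(-⅙)))² = (62 + (-1/13 - 4))² = (62 - 53/13)² = (753/13)² = 567009/169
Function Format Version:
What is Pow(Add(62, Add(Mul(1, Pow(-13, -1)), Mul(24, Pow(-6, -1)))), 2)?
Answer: Rational(567009, 169) ≈ 3355.1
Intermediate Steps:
Pow(Add(62, Add(Mul(1, Pow(-13, -1)), Mul(24, Pow(-6, -1)))), 2) = Pow(Add(62, Add(Mul(1, Rational(-1, 13)), Mul(24, Rational(-1, 6)))), 2) = Pow(Add(62, Add(Rational(-1, 13), -4)), 2) = Pow(Add(62, Rational(-53, 13)), 2) = Pow(Rational(753, 13), 2) = Rational(567009, 169)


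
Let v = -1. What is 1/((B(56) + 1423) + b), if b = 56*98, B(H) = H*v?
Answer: 1/6855 ≈ 0.00014588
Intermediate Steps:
B(H) = -H (B(H) = H*(-1) = -H)
b = 5488
1/((B(56) + 1423) + b) = 1/((-1*56 + 1423) + 5488) = 1/((-56 + 1423) + 5488) = 1/(1367 + 5488) = 1/6855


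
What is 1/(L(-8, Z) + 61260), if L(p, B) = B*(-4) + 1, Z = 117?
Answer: 1/60793 ≈ 1.6449e-5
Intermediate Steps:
L(p, B) = 1 - 4*B (L(p, B) = -4*B + 1 = 1 - 4*B)
1/(L(-8, Z) + 61260) = 1/((1 - 4*117) + 61260) = 1/((1 - 468) + 61260) = 1/(-467 + 61260) = 1/60793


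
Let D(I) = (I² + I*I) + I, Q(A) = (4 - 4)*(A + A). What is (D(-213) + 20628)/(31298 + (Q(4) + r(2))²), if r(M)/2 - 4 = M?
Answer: 1407/398 ≈ 3.5352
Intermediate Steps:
Q(A) = 0 (Q(A) = 0*(2*A) = 0)
D(I) = I + 2*I² (D(I) = (I² + I²) + I = 2*I² + I = I + 2*I²)
r(M) = 8 + 2*M
(D(-213) + 20628)/(31298 + (Q(4) + r(2))²) = (-213*(1 + 2*(-213)) + 20628)/(31298 + (0 + (8 + 2*2))²) = (-213*(1 - 426) + 20628)/(31298 + (0 + (8 + 4))²) = (-213*(-425) + 20628)/(31298 + (0 + 12)²) = (90525 + 20628)/(31298 + 12²) = 111153/(31298 + 144) = 111153/31442 = 111153*(1/31442) = 1407/398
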